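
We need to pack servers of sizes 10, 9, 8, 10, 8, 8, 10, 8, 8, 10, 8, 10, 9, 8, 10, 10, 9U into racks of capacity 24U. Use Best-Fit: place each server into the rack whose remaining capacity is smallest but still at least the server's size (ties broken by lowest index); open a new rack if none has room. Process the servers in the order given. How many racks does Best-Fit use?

Put 10U in rack 1; 14U remain.
Put 9U in rack 1; 5U remain.
Put 8U in rack 2; 16U remain.
Put 10U in rack 2; 6U remain.
Put 8U in rack 3; 16U remain.
Put 8U in rack 3; 8U remain.
Put 10U in rack 4; 14U remain.
Put 8U in rack 3; 0U remain.
Put 8U in rack 4; 6U remain.
Put 10U in rack 5; 14U remain.
Put 8U in rack 5; 6U remain.
Put 10U in rack 6; 14U remain.
Put 9U in rack 6; 5U remain.
Put 8U in rack 7; 16U remain.
Put 10U in rack 7; 6U remain.
Put 10U in rack 8; 14U remain.
Put 9U in rack 8; 5U remain.

8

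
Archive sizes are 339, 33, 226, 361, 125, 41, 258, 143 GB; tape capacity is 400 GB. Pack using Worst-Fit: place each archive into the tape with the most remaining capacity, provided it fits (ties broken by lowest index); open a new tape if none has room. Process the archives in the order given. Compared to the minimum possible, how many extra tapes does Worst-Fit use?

Worst-Fit: [339,33] [226,125,41] [361] [258] [143] → 5 tapes.
Total size 1526 GB; any packing needs at least ⌈1526/400⌉ = 4 tapes.
An optimal packing achieves that bound: [361,33] [339,41] [258,125] [226,143] → 4 tapes.
Excess: 5 − 4 = 1.

1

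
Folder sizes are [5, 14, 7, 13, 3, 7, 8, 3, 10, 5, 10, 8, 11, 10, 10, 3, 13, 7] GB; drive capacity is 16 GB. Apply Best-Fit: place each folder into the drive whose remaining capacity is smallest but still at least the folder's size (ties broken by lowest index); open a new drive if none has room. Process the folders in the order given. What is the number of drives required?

Put 5 GB in drive 1; 11 GB remain.
Put 14 GB in drive 2; 2 GB remain.
Put 7 GB in drive 1; 4 GB remain.
Put 13 GB in drive 3; 3 GB remain.
Put 3 GB in drive 3; 0 GB remain.
Put 7 GB in drive 4; 9 GB remain.
Put 8 GB in drive 4; 1 GB remain.
Put 3 GB in drive 1; 1 GB remain.
Put 10 GB in drive 5; 6 GB remain.
Put 5 GB in drive 5; 1 GB remain.
Put 10 GB in drive 6; 6 GB remain.
Put 8 GB in drive 7; 8 GB remain.
Put 11 GB in drive 8; 5 GB remain.
Put 10 GB in drive 9; 6 GB remain.
Put 10 GB in drive 10; 6 GB remain.
Put 3 GB in drive 8; 2 GB remain.
Put 13 GB in drive 11; 3 GB remain.
Put 7 GB in drive 7; 1 GB remain.
Final drives: [5,7,3] [14] [13,3] [7,8] [10,5] [10] [8,7] [11,3] [10] [10] [13].

11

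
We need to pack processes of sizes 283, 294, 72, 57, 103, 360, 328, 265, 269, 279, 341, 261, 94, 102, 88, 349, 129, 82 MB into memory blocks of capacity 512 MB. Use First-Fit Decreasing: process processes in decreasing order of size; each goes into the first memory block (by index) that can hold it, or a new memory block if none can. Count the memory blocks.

Sorted descending: 360, 349, 341, 328, 294, 283, 279, 269, 265, 261, 129, 103, 102, 94, 88, 82, 72, 57.
Put 360 MB in memory block 1; 152 MB remain.
Put 349 MB in memory block 2; 163 MB remain.
Put 341 MB in memory block 3; 171 MB remain.
Put 328 MB in memory block 4; 184 MB remain.
Put 294 MB in memory block 5; 218 MB remain.
Put 283 MB in memory block 6; 229 MB remain.
Put 279 MB in memory block 7; 233 MB remain.
Put 269 MB in memory block 8; 243 MB remain.
Put 265 MB in memory block 9; 247 MB remain.
Put 261 MB in memory block 10; 251 MB remain.
Put 129 MB in memory block 1; 23 MB remain.
Put 103 MB in memory block 2; 60 MB remain.
Put 102 MB in memory block 3; 69 MB remain.
Put 94 MB in memory block 4; 90 MB remain.
Put 88 MB in memory block 4; 2 MB remain.
Put 82 MB in memory block 5; 136 MB remain.
Put 72 MB in memory block 5; 64 MB remain.
Put 57 MB in memory block 2; 3 MB remain.
Final memory blocks: [360,129] [349,103,57] [341,102] [328,94,88] [294,82,72] [283] [279] [269] [265] [261].

10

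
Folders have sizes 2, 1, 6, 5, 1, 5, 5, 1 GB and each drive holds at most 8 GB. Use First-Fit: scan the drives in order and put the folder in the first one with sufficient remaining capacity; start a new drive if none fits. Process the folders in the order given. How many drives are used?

4 drives

Put 2 GB in drive 1; 6 GB remain.
Put 1 GB in drive 1; 5 GB remain.
Put 6 GB in drive 2; 2 GB remain.
Put 5 GB in drive 1; 0 GB remain.
Put 1 GB in drive 2; 1 GB remain.
Put 5 GB in drive 3; 3 GB remain.
Put 5 GB in drive 4; 3 GB remain.
Put 1 GB in drive 2; 0 GB remain.
Final drives: [2,1,5] [6,1,1] [5] [5].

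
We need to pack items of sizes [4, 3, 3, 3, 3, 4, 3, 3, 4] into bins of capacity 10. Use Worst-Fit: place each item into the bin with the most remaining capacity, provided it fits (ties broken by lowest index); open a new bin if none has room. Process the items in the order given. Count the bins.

bin 1: place 4, 6 left
bin 1: place 3, 3 left
bin 1: place 3, 0 left
bin 2: place 3, 7 left
bin 2: place 3, 4 left
bin 2: place 4, 0 left
bin 3: place 3, 7 left
bin 3: place 3, 4 left
bin 3: place 4, 0 left
Final bins: [4,3,3] [3,3,4] [3,3,4].

3 bins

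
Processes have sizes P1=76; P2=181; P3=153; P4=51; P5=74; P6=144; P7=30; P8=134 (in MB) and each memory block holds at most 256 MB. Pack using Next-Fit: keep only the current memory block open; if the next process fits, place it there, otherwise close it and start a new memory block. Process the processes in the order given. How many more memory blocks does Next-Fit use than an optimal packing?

1

Next-Fit: [76] [181] [153,51] [74,144,30] [134] → 5 memory blocks.
Total size 843 MB; any packing needs at least ⌈843/256⌉ = 4 memory blocks.
An optimal packing achieves that bound: [181,74] [153,76] [144,51,30] [134] → 4 memory blocks.
Excess: 5 − 4 = 1.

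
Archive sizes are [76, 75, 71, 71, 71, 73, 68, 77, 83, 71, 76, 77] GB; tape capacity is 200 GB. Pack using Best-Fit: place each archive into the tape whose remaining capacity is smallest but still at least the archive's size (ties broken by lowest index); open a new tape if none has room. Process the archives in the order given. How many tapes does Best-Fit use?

6 tapes

Put 76 GB in tape 1; 124 GB remain.
Put 75 GB in tape 1; 49 GB remain.
Put 71 GB in tape 2; 129 GB remain.
Put 71 GB in tape 2; 58 GB remain.
Put 71 GB in tape 3; 129 GB remain.
Put 73 GB in tape 3; 56 GB remain.
Put 68 GB in tape 4; 132 GB remain.
Put 77 GB in tape 4; 55 GB remain.
Put 83 GB in tape 5; 117 GB remain.
Put 71 GB in tape 5; 46 GB remain.
Put 76 GB in tape 6; 124 GB remain.
Put 77 GB in tape 6; 47 GB remain.
Final tapes: [76,75] [71,71] [71,73] [68,77] [83,71] [76,77].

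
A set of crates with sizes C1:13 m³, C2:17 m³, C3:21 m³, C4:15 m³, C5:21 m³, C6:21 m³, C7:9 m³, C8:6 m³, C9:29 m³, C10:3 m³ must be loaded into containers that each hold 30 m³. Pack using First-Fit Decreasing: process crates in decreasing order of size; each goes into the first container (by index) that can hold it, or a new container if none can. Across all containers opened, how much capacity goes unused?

Sorted descending: 29, 21, 21, 21, 17, 15, 13, 9, 6, 3.
Put 29 m³ in container 1; 1 m³ remain.
Put 21 m³ in container 2; 9 m³ remain.
Put 21 m³ in container 3; 9 m³ remain.
Put 21 m³ in container 4; 9 m³ remain.
Put 17 m³ in container 5; 13 m³ remain.
Put 15 m³ in container 6; 15 m³ remain.
Put 13 m³ in container 5; 0 m³ remain.
Put 9 m³ in container 2; 0 m³ remain.
Put 6 m³ in container 3; 3 m³ remain.
Put 3 m³ in container 3; 0 m³ remain.
6 containers × 30 m³ = 180 m³; used 155 m³; unused 25 m³.

25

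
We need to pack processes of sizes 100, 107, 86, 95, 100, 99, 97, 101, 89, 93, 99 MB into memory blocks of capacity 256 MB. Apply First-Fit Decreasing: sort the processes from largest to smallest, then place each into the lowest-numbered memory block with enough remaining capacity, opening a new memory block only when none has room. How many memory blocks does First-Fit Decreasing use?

Sorted descending: 107, 101, 100, 100, 99, 99, 97, 95, 93, 89, 86.
107 MB → memory block 1 (remaining 149 MB)
101 MB → memory block 1 (remaining 48 MB)
100 MB → memory block 2 (remaining 156 MB)
100 MB → memory block 2 (remaining 56 MB)
99 MB → memory block 3 (remaining 157 MB)
99 MB → memory block 3 (remaining 58 MB)
97 MB → memory block 4 (remaining 159 MB)
95 MB → memory block 4 (remaining 64 MB)
93 MB → memory block 5 (remaining 163 MB)
89 MB → memory block 5 (remaining 74 MB)
86 MB → memory block 6 (remaining 170 MB)

6 memory blocks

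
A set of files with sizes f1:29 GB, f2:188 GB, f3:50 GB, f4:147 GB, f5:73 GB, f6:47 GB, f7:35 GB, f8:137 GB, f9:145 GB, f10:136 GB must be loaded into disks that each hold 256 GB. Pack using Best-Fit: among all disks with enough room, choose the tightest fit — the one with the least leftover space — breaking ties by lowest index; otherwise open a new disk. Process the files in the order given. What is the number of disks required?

5

Put f1 (29 GB) in disk 1; 227 GB remain.
Put f2 (188 GB) in disk 1; 39 GB remain.
Put f3 (50 GB) in disk 2; 206 GB remain.
Put f4 (147 GB) in disk 2; 59 GB remain.
Put f5 (73 GB) in disk 3; 183 GB remain.
Put f6 (47 GB) in disk 2; 12 GB remain.
Put f7 (35 GB) in disk 1; 4 GB remain.
Put f8 (137 GB) in disk 3; 46 GB remain.
Put f9 (145 GB) in disk 4; 111 GB remain.
Put f10 (136 GB) in disk 5; 120 GB remain.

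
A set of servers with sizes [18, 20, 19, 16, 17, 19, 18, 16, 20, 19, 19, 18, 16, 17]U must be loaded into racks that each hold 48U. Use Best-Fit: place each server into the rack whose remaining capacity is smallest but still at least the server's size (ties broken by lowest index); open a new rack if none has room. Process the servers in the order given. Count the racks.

18U → rack 1 (remaining 30U)
20U → rack 1 (remaining 10U)
19U → rack 2 (remaining 29U)
16U → rack 2 (remaining 13U)
17U → rack 3 (remaining 31U)
19U → rack 3 (remaining 12U)
18U → rack 4 (remaining 30U)
16U → rack 4 (remaining 14U)
20U → rack 5 (remaining 28U)
19U → rack 5 (remaining 9U)
19U → rack 6 (remaining 29U)
18U → rack 6 (remaining 11U)
16U → rack 7 (remaining 32U)
17U → rack 7 (remaining 15U)

7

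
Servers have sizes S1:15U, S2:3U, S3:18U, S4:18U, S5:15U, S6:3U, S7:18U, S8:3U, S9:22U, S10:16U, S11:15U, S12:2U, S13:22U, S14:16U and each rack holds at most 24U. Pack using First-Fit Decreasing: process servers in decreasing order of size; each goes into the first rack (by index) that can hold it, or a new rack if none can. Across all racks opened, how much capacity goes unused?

54

Sorted descending: 22, 22, 18, 18, 18, 16, 16, 15, 15, 15, 3, 3, 3, 2.
22U → rack 1 (remaining 2U)
22U → rack 2 (remaining 2U)
18U → rack 3 (remaining 6U)
18U → rack 4 (remaining 6U)
18U → rack 5 (remaining 6U)
16U → rack 6 (remaining 8U)
16U → rack 7 (remaining 8U)
15U → rack 8 (remaining 9U)
15U → rack 9 (remaining 9U)
15U → rack 10 (remaining 9U)
3U → rack 3 (remaining 3U)
3U → rack 3 (remaining 0U)
3U → rack 4 (remaining 3U)
2U → rack 1 (remaining 0U)
10 racks × 24U = 240U; used 186U; unused 54U.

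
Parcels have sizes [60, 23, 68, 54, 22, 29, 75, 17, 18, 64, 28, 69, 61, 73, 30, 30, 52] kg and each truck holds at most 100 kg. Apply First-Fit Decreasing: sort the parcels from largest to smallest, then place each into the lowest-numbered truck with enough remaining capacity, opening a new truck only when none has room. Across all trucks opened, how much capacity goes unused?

127

Sorted descending: 75, 73, 69, 68, 64, 61, 60, 54, 52, 30, 30, 29, 28, 23, 22, 18, 17.
truck 1: place 75 kg, 25 kg left
truck 2: place 73 kg, 27 kg left
truck 3: place 69 kg, 31 kg left
truck 4: place 68 kg, 32 kg left
truck 5: place 64 kg, 36 kg left
truck 6: place 61 kg, 39 kg left
truck 7: place 60 kg, 40 kg left
truck 8: place 54 kg, 46 kg left
truck 9: place 52 kg, 48 kg left
truck 3: place 30 kg, 1 kg left
truck 4: place 30 kg, 2 kg left
truck 5: place 29 kg, 7 kg left
truck 6: place 28 kg, 11 kg left
truck 1: place 23 kg, 2 kg left
truck 2: place 22 kg, 5 kg left
truck 7: place 18 kg, 22 kg left
truck 7: place 17 kg, 5 kg left
9 trucks × 100 kg = 900 kg; used 773 kg; unused 127 kg.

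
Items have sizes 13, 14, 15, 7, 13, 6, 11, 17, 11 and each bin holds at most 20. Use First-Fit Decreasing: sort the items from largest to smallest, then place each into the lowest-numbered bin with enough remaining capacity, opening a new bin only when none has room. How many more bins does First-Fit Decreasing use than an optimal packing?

0

First-Fit Decreasing: [17] [15] [14,6] [13,7] [13] [11] [11] → 7 bins.
7 items exceed 10 (half the capacity), and no two of those can share a bin, so at least 7 bins are needed.
So 7 is already optimal.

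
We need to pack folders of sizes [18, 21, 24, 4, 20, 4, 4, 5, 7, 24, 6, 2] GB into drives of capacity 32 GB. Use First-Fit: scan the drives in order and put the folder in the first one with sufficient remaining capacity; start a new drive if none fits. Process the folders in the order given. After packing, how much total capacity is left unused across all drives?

21

Put 18 GB in drive 1; 14 GB remain.
Put 21 GB in drive 2; 11 GB remain.
Put 24 GB in drive 3; 8 GB remain.
Put 4 GB in drive 1; 10 GB remain.
Put 20 GB in drive 4; 12 GB remain.
Put 4 GB in drive 1; 6 GB remain.
Put 4 GB in drive 1; 2 GB remain.
Put 5 GB in drive 2; 6 GB remain.
Put 7 GB in drive 3; 1 GB remain.
Put 24 GB in drive 5; 8 GB remain.
Put 6 GB in drive 2; 0 GB remain.
Put 2 GB in drive 1; 0 GB remain.
5 drives × 32 GB = 160 GB; used 139 GB; unused 21 GB.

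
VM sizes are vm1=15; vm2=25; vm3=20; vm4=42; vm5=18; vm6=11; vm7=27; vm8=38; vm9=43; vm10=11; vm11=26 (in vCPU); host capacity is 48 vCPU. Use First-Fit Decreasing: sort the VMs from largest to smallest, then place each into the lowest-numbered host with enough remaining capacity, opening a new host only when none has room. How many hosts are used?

7

Sorted descending: 43, 42, 38, 27, 26, 25, 20, 18, 15, 11, 11.
host 1: place 43 vCPU, 5 vCPU left
host 2: place 42 vCPU, 6 vCPU left
host 3: place 38 vCPU, 10 vCPU left
host 4: place 27 vCPU, 21 vCPU left
host 5: place 26 vCPU, 22 vCPU left
host 6: place 25 vCPU, 23 vCPU left
host 4: place 20 vCPU, 1 vCPU left
host 5: place 18 vCPU, 4 vCPU left
host 6: place 15 vCPU, 8 vCPU left
host 7: place 11 vCPU, 37 vCPU left
host 7: place 11 vCPU, 26 vCPU left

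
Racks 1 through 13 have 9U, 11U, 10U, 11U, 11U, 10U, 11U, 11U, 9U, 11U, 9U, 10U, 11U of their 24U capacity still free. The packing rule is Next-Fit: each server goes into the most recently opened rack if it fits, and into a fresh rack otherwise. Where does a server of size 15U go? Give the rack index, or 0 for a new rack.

0

Next-Fit only looks at rack 13, which has 11U free.
15U does not fit, so a new rack is opened.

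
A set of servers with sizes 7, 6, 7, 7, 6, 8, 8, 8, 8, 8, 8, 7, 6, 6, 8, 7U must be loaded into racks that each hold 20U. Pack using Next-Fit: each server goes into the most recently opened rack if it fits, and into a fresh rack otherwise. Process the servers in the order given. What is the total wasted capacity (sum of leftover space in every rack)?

Put 7U in rack 1; 13U remain.
Put 6U in rack 1; 7U remain.
Put 7U in rack 1; 0U remain.
Put 7U in rack 2; 13U remain.
Put 6U in rack 2; 7U remain.
Put 8U in rack 3; 12U remain.
Put 8U in rack 3; 4U remain.
Put 8U in rack 4; 12U remain.
Put 8U in rack 4; 4U remain.
Put 8U in rack 5; 12U remain.
Put 8U in rack 5; 4U remain.
Put 7U in rack 6; 13U remain.
Put 6U in rack 6; 7U remain.
Put 6U in rack 6; 1U remain.
Put 8U in rack 7; 12U remain.
Put 7U in rack 7; 5U remain.
7 racks × 20U = 140U; used 115U; unused 25U.

25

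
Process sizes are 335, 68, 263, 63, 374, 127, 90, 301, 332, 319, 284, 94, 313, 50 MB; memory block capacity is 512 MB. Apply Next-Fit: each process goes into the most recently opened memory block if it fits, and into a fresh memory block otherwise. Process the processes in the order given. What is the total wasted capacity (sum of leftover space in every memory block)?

335 MB → memory block 1 (remaining 177 MB)
68 MB → memory block 1 (remaining 109 MB)
263 MB → memory block 2 (remaining 249 MB)
63 MB → memory block 2 (remaining 186 MB)
374 MB → memory block 3 (remaining 138 MB)
127 MB → memory block 3 (remaining 11 MB)
90 MB → memory block 4 (remaining 422 MB)
301 MB → memory block 4 (remaining 121 MB)
332 MB → memory block 5 (remaining 180 MB)
319 MB → memory block 6 (remaining 193 MB)
284 MB → memory block 7 (remaining 228 MB)
94 MB → memory block 7 (remaining 134 MB)
313 MB → memory block 8 (remaining 199 MB)
50 MB → memory block 8 (remaining 149 MB)
8 memory blocks × 512 MB = 4096 MB; used 3013 MB; unused 1083 MB.

1083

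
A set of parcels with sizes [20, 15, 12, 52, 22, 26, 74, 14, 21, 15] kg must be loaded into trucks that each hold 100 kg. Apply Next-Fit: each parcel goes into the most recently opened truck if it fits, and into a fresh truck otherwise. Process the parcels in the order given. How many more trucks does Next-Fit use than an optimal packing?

Next-Fit: [20,15,12,52] [22,26] [74,14] [21,15] → 4 trucks.
Total size 271 kg; any packing needs at least ⌈271/100⌉ = 3 trucks.
An optimal packing achieves that bound: [74,26] [52,22,21] [20,15,15,14,12] → 3 trucks.
Excess: 4 − 3 = 1.

1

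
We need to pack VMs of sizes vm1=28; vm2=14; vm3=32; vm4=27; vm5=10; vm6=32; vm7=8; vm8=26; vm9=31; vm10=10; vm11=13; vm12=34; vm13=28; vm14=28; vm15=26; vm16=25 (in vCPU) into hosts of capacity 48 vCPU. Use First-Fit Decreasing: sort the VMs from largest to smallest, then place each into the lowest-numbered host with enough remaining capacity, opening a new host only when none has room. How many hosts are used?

11 hosts

Sorted descending: 34, 32, 32, 31, 28, 28, 28, 27, 26, 26, 25, 14, 13, 10, 10, 8.
Put 34 vCPU in host 1; 14 vCPU remain.
Put 32 vCPU in host 2; 16 vCPU remain.
Put 32 vCPU in host 3; 16 vCPU remain.
Put 31 vCPU in host 4; 17 vCPU remain.
Put 28 vCPU in host 5; 20 vCPU remain.
Put 28 vCPU in host 6; 20 vCPU remain.
Put 28 vCPU in host 7; 20 vCPU remain.
Put 27 vCPU in host 8; 21 vCPU remain.
Put 26 vCPU in host 9; 22 vCPU remain.
Put 26 vCPU in host 10; 22 vCPU remain.
Put 25 vCPU in host 11; 23 vCPU remain.
Put 14 vCPU in host 1; 0 vCPU remain.
Put 13 vCPU in host 2; 3 vCPU remain.
Put 10 vCPU in host 3; 6 vCPU remain.
Put 10 vCPU in host 4; 7 vCPU remain.
Put 8 vCPU in host 5; 12 vCPU remain.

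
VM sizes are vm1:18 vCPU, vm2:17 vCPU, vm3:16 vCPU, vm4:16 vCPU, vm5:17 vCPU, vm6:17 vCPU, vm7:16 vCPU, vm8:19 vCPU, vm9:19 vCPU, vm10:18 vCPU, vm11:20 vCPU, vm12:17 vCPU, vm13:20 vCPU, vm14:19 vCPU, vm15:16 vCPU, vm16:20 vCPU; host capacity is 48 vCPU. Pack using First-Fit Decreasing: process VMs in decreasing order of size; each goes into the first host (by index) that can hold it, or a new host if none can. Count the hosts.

8

Sorted descending: 20, 20, 20, 19, 19, 19, 18, 18, 17, 17, 17, 17, 16, 16, 16, 16.
Put 20 vCPU in host 1; 28 vCPU remain.
Put 20 vCPU in host 1; 8 vCPU remain.
Put 20 vCPU in host 2; 28 vCPU remain.
Put 19 vCPU in host 2; 9 vCPU remain.
Put 19 vCPU in host 3; 29 vCPU remain.
Put 19 vCPU in host 3; 10 vCPU remain.
Put 18 vCPU in host 4; 30 vCPU remain.
Put 18 vCPU in host 4; 12 vCPU remain.
Put 17 vCPU in host 5; 31 vCPU remain.
Put 17 vCPU in host 5; 14 vCPU remain.
Put 17 vCPU in host 6; 31 vCPU remain.
Put 17 vCPU in host 6; 14 vCPU remain.
Put 16 vCPU in host 7; 32 vCPU remain.
Put 16 vCPU in host 7; 16 vCPU remain.
Put 16 vCPU in host 7; 0 vCPU remain.
Put 16 vCPU in host 8; 32 vCPU remain.
Final hosts: [20,20] [20,19] [19,19] [18,18] [17,17] [17,17] [16,16,16] [16].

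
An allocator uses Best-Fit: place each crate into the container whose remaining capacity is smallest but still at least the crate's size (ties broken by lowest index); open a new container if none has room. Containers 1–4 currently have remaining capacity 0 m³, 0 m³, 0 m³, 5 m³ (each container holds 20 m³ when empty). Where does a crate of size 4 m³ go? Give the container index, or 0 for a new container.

4

Containers with room: container 4 (5 m³).
Tightest fit is container 4 with 5 m³ free.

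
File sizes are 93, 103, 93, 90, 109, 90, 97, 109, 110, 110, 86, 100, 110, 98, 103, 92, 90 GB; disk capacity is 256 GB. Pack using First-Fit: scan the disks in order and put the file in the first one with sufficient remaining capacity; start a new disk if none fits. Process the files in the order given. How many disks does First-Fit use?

disk 1: place 93 GB, 163 GB left
disk 1: place 103 GB, 60 GB left
disk 2: place 93 GB, 163 GB left
disk 2: place 90 GB, 73 GB left
disk 3: place 109 GB, 147 GB left
disk 3: place 90 GB, 57 GB left
disk 4: place 97 GB, 159 GB left
disk 4: place 109 GB, 50 GB left
disk 5: place 110 GB, 146 GB left
disk 5: place 110 GB, 36 GB left
disk 6: place 86 GB, 170 GB left
disk 6: place 100 GB, 70 GB left
disk 7: place 110 GB, 146 GB left
disk 7: place 98 GB, 48 GB left
disk 8: place 103 GB, 153 GB left
disk 8: place 92 GB, 61 GB left
disk 9: place 90 GB, 166 GB left
Final disks: [93,103] [93,90] [109,90] [97,109] [110,110] [86,100] [110,98] [103,92] [90].

9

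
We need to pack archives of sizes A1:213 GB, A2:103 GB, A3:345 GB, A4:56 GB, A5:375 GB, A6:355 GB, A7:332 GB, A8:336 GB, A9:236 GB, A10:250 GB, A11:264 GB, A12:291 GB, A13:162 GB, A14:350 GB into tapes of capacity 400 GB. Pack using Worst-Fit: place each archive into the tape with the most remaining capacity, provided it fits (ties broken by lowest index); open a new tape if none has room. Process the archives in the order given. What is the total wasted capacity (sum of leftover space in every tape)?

732

Put A1 (213 GB) in tape 1; 187 GB remain.
Put A2 (103 GB) in tape 1; 84 GB remain.
Put A3 (345 GB) in tape 2; 55 GB remain.
Put A4 (56 GB) in tape 1; 28 GB remain.
Put A5 (375 GB) in tape 3; 25 GB remain.
Put A6 (355 GB) in tape 4; 45 GB remain.
Put A7 (332 GB) in tape 5; 68 GB remain.
Put A8 (336 GB) in tape 6; 64 GB remain.
Put A9 (236 GB) in tape 7; 164 GB remain.
Put A10 (250 GB) in tape 8; 150 GB remain.
Put A11 (264 GB) in tape 9; 136 GB remain.
Put A12 (291 GB) in tape 10; 109 GB remain.
Put A13 (162 GB) in tape 7; 2 GB remain.
Put A14 (350 GB) in tape 11; 50 GB remain.
11 tapes × 400 GB = 4400 GB; used 3668 GB; unused 732 GB.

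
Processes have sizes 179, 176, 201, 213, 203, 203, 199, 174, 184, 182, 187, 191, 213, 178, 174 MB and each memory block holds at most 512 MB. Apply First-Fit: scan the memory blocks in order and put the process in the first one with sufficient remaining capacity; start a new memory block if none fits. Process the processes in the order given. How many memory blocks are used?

179 MB → memory block 1 (remaining 333 MB)
176 MB → memory block 1 (remaining 157 MB)
201 MB → memory block 2 (remaining 311 MB)
213 MB → memory block 2 (remaining 98 MB)
203 MB → memory block 3 (remaining 309 MB)
203 MB → memory block 3 (remaining 106 MB)
199 MB → memory block 4 (remaining 313 MB)
174 MB → memory block 4 (remaining 139 MB)
184 MB → memory block 5 (remaining 328 MB)
182 MB → memory block 5 (remaining 146 MB)
187 MB → memory block 6 (remaining 325 MB)
191 MB → memory block 6 (remaining 134 MB)
213 MB → memory block 7 (remaining 299 MB)
178 MB → memory block 7 (remaining 121 MB)
174 MB → memory block 8 (remaining 338 MB)

8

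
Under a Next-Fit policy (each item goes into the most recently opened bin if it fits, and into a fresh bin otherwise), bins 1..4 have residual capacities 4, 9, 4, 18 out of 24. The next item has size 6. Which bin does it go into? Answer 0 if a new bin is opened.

Next-Fit only looks at bin 4, which has 18 free.
6 fits there.

4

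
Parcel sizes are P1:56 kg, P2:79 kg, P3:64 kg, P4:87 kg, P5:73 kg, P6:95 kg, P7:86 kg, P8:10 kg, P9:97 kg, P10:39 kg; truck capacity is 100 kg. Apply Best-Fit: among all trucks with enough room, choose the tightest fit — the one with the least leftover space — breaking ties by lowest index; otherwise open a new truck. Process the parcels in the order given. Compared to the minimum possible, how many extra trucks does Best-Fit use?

0

Best-Fit: [56,39] [79] [64] [87,10] [73] [95] [86] [97] → 8 trucks.
8 parcels exceed 50 kg (half the capacity), and no two of those can share a truck, so at least 8 trucks are needed.
So 8 is already optimal.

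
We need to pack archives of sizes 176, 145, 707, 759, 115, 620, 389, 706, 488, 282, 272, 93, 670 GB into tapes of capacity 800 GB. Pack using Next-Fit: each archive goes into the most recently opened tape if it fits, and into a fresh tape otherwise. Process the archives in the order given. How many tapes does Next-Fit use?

9 tapes

Put 176 GB in tape 1; 624 GB remain.
Put 145 GB in tape 1; 479 GB remain.
Put 707 GB in tape 2; 93 GB remain.
Put 759 GB in tape 3; 41 GB remain.
Put 115 GB in tape 4; 685 GB remain.
Put 620 GB in tape 4; 65 GB remain.
Put 389 GB in tape 5; 411 GB remain.
Put 706 GB in tape 6; 94 GB remain.
Put 488 GB in tape 7; 312 GB remain.
Put 282 GB in tape 7; 30 GB remain.
Put 272 GB in tape 8; 528 GB remain.
Put 93 GB in tape 8; 435 GB remain.
Put 670 GB in tape 9; 130 GB remain.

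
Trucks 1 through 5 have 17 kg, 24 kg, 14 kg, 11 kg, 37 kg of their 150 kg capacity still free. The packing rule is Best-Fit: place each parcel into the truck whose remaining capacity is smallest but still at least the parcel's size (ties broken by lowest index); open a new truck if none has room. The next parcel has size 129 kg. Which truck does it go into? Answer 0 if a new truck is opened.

0

No truck has ≥ 129 kg free, so a new truck is opened.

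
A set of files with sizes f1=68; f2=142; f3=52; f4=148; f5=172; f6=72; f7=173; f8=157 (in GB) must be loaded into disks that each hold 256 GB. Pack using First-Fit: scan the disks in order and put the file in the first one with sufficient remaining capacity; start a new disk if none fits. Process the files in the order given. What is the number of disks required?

f1 (68 GB) → disk 1 (remaining 188 GB)
f2 (142 GB) → disk 1 (remaining 46 GB)
f3 (52 GB) → disk 2 (remaining 204 GB)
f4 (148 GB) → disk 2 (remaining 56 GB)
f5 (172 GB) → disk 3 (remaining 84 GB)
f6 (72 GB) → disk 3 (remaining 12 GB)
f7 (173 GB) → disk 4 (remaining 83 GB)
f8 (157 GB) → disk 5 (remaining 99 GB)
Final disks: [68,142] [52,148] [172,72] [173] [157].

5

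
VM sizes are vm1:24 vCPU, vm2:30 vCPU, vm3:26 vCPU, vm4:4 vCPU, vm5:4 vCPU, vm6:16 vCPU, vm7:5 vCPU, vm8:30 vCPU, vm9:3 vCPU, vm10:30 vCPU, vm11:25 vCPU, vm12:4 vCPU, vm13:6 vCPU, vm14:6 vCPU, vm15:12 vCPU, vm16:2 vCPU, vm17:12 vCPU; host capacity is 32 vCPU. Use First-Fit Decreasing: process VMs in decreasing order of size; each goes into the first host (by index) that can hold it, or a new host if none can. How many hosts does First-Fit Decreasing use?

8 hosts

Sorted descending: 30, 30, 30, 26, 25, 24, 16, 12, 12, 6, 6, 5, 4, 4, 4, 3, 2.
Put 30 vCPU in host 1; 2 vCPU remain.
Put 30 vCPU in host 2; 2 vCPU remain.
Put 30 vCPU in host 3; 2 vCPU remain.
Put 26 vCPU in host 4; 6 vCPU remain.
Put 25 vCPU in host 5; 7 vCPU remain.
Put 24 vCPU in host 6; 8 vCPU remain.
Put 16 vCPU in host 7; 16 vCPU remain.
Put 12 vCPU in host 7; 4 vCPU remain.
Put 12 vCPU in host 8; 20 vCPU remain.
Put 6 vCPU in host 4; 0 vCPU remain.
Put 6 vCPU in host 5; 1 vCPU remain.
Put 5 vCPU in host 6; 3 vCPU remain.
Put 4 vCPU in host 7; 0 vCPU remain.
Put 4 vCPU in host 8; 16 vCPU remain.
Put 4 vCPU in host 8; 12 vCPU remain.
Put 3 vCPU in host 6; 0 vCPU remain.
Put 2 vCPU in host 1; 0 vCPU remain.
Final hosts: [30,2] [30] [30] [26,6] [25,6] [24,5,3] [16,12,4] [12,4,4].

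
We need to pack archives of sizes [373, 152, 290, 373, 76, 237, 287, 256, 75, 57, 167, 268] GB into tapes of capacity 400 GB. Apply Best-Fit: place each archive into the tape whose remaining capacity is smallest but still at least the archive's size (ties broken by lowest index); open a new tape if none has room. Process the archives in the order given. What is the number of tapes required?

Put 373 GB in tape 1; 27 GB remain.
Put 152 GB in tape 2; 248 GB remain.
Put 290 GB in tape 3; 110 GB remain.
Put 373 GB in tape 4; 27 GB remain.
Put 76 GB in tape 3; 34 GB remain.
Put 237 GB in tape 2; 11 GB remain.
Put 287 GB in tape 5; 113 GB remain.
Put 256 GB in tape 6; 144 GB remain.
Put 75 GB in tape 5; 38 GB remain.
Put 57 GB in tape 6; 87 GB remain.
Put 167 GB in tape 7; 233 GB remain.
Put 268 GB in tape 8; 132 GB remain.

8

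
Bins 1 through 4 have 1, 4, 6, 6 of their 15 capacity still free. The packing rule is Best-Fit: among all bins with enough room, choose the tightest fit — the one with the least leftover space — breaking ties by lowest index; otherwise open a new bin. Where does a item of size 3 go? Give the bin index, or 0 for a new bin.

2

Bins with room: bin 2 (4), bin 3 (6), bin 4 (6).
Tightest fit is bin 2 with 4 free.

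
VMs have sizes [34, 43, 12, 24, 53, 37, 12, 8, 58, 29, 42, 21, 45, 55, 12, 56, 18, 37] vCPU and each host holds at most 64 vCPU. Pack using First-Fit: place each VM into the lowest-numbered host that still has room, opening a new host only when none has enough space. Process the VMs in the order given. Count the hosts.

Put 34 vCPU in host 1; 30 vCPU remain.
Put 43 vCPU in host 2; 21 vCPU remain.
Put 12 vCPU in host 1; 18 vCPU remain.
Put 24 vCPU in host 3; 40 vCPU remain.
Put 53 vCPU in host 4; 11 vCPU remain.
Put 37 vCPU in host 3; 3 vCPU remain.
Put 12 vCPU in host 1; 6 vCPU remain.
Put 8 vCPU in host 2; 13 vCPU remain.
Put 58 vCPU in host 5; 6 vCPU remain.
Put 29 vCPU in host 6; 35 vCPU remain.
Put 42 vCPU in host 7; 22 vCPU remain.
Put 21 vCPU in host 6; 14 vCPU remain.
Put 45 vCPU in host 8; 19 vCPU remain.
Put 55 vCPU in host 9; 9 vCPU remain.
Put 12 vCPU in host 2; 1 vCPU remain.
Put 56 vCPU in host 10; 8 vCPU remain.
Put 18 vCPU in host 7; 4 vCPU remain.
Put 37 vCPU in host 11; 27 vCPU remain.

11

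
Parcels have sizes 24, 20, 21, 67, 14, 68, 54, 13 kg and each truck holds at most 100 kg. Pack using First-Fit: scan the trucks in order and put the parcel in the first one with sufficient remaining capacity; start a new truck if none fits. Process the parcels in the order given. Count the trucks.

4 trucks

truck 1: place 24 kg, 76 kg left
truck 1: place 20 kg, 56 kg left
truck 1: place 21 kg, 35 kg left
truck 2: place 67 kg, 33 kg left
truck 1: place 14 kg, 21 kg left
truck 3: place 68 kg, 32 kg left
truck 4: place 54 kg, 46 kg left
truck 1: place 13 kg, 8 kg left
Final trucks: [24,20,21,14,13] [67] [68] [54].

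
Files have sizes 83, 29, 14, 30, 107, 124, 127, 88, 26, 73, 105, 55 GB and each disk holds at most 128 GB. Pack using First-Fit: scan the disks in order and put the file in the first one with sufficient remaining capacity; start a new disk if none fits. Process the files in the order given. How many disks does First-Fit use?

83 GB → disk 1 (remaining 45 GB)
29 GB → disk 1 (remaining 16 GB)
14 GB → disk 1 (remaining 2 GB)
30 GB → disk 2 (remaining 98 GB)
107 GB → disk 3 (remaining 21 GB)
124 GB → disk 4 (remaining 4 GB)
127 GB → disk 5 (remaining 1 GB)
88 GB → disk 2 (remaining 10 GB)
26 GB → disk 6 (remaining 102 GB)
73 GB → disk 6 (remaining 29 GB)
105 GB → disk 7 (remaining 23 GB)
55 GB → disk 8 (remaining 73 GB)

8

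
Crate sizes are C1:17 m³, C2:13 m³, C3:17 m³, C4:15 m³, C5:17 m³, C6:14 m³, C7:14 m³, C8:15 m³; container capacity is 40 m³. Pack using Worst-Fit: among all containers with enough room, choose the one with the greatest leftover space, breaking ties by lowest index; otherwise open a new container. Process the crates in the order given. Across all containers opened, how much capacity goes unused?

C1 (17 m³) → container 1 (remaining 23 m³)
C2 (13 m³) → container 1 (remaining 10 m³)
C3 (17 m³) → container 2 (remaining 23 m³)
C4 (15 m³) → container 2 (remaining 8 m³)
C5 (17 m³) → container 3 (remaining 23 m³)
C6 (14 m³) → container 3 (remaining 9 m³)
C7 (14 m³) → container 4 (remaining 26 m³)
C8 (15 m³) → container 4 (remaining 11 m³)
4 containers × 40 m³ = 160 m³; used 122 m³; unused 38 m³.

38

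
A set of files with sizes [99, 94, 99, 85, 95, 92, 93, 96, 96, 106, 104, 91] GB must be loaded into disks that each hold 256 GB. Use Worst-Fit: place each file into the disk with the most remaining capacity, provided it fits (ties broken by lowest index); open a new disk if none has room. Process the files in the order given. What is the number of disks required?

disk 1: place 99 GB, 157 GB left
disk 1: place 94 GB, 63 GB left
disk 2: place 99 GB, 157 GB left
disk 2: place 85 GB, 72 GB left
disk 3: place 95 GB, 161 GB left
disk 3: place 92 GB, 69 GB left
disk 4: place 93 GB, 163 GB left
disk 4: place 96 GB, 67 GB left
disk 5: place 96 GB, 160 GB left
disk 5: place 106 GB, 54 GB left
disk 6: place 104 GB, 152 GB left
disk 6: place 91 GB, 61 GB left

6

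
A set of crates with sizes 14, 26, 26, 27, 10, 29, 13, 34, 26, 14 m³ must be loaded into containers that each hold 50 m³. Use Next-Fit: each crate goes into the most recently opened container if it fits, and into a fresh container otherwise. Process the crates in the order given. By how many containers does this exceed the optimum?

Next-Fit: [14,26] [26] [27,10] [29,13] [34] [26,14] → 6 containers.
6 crates exceed 25 m³ (half the capacity), and no two of those can share a container, so at least 6 containers are needed.
So 6 is already optimal.

0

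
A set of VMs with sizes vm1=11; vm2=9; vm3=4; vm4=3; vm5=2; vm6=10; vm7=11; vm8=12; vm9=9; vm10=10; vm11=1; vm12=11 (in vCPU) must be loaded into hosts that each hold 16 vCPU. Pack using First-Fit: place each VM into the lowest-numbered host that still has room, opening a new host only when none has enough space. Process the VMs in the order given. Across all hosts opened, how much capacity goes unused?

35

Put vm1 (11 vCPU) in host 1; 5 vCPU remain.
Put vm2 (9 vCPU) in host 2; 7 vCPU remain.
Put vm3 (4 vCPU) in host 1; 1 vCPU remain.
Put vm4 (3 vCPU) in host 2; 4 vCPU remain.
Put vm5 (2 vCPU) in host 2; 2 vCPU remain.
Put vm6 (10 vCPU) in host 3; 6 vCPU remain.
Put vm7 (11 vCPU) in host 4; 5 vCPU remain.
Put vm8 (12 vCPU) in host 5; 4 vCPU remain.
Put vm9 (9 vCPU) in host 6; 7 vCPU remain.
Put vm10 (10 vCPU) in host 7; 6 vCPU remain.
Put vm11 (1 vCPU) in host 1; 0 vCPU remain.
Put vm12 (11 vCPU) in host 8; 5 vCPU remain.
8 hosts × 16 vCPU = 128 vCPU; used 93 vCPU; unused 35 vCPU.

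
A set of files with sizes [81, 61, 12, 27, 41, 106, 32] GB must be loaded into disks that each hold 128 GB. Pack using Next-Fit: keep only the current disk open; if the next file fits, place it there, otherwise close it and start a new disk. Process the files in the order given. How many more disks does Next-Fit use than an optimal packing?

Next-Fit: [81] [61,12,27] [41] [106] [32] → 5 disks.
Total size 360 GB; any packing needs at least ⌈360/128⌉ = 3 disks.
An optimal packing achieves that bound: [106,12] [81,41] [61,32,27] → 3 disks.
Excess: 5 − 3 = 2.

2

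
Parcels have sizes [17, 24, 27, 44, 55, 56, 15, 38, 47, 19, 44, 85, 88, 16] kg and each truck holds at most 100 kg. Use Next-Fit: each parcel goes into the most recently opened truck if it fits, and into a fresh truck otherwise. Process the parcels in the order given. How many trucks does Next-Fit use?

8 trucks

truck 1: place 17 kg, 83 kg left
truck 1: place 24 kg, 59 kg left
truck 1: place 27 kg, 32 kg left
truck 2: place 44 kg, 56 kg left
truck 2: place 55 kg, 1 kg left
truck 3: place 56 kg, 44 kg left
truck 3: place 15 kg, 29 kg left
truck 4: place 38 kg, 62 kg left
truck 4: place 47 kg, 15 kg left
truck 5: place 19 kg, 81 kg left
truck 5: place 44 kg, 37 kg left
truck 6: place 85 kg, 15 kg left
truck 7: place 88 kg, 12 kg left
truck 8: place 16 kg, 84 kg left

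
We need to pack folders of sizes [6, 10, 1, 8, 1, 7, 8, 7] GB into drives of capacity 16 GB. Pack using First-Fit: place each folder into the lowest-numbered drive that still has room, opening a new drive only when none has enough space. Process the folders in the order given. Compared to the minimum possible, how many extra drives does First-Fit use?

1

First-Fit: [6,10] [1,8,1] [7,8] [7] → 4 drives.
Total size 48 GB; any packing needs at least ⌈48/16⌉ = 3 drives.
An optimal packing achieves that bound: [10,6] [8,8] [7,7,1,1] → 3 drives.
Excess: 4 − 3 = 1.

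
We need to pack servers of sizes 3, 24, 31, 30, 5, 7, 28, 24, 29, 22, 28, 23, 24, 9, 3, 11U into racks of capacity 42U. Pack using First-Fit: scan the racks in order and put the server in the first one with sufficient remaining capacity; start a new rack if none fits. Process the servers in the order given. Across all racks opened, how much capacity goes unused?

119

rack 1: place 3U, 39U left
rack 1: place 24U, 15U left
rack 2: place 31U, 11U left
rack 3: place 30U, 12U left
rack 1: place 5U, 10U left
rack 1: place 7U, 3U left
rack 4: place 28U, 14U left
rack 5: place 24U, 18U left
rack 6: place 29U, 13U left
rack 7: place 22U, 20U left
rack 8: place 28U, 14U left
rack 9: place 23U, 19U left
rack 10: place 24U, 18U left
rack 2: place 9U, 2U left
rack 1: place 3U, 0U left
rack 3: place 11U, 1U left
10 racks × 42U = 420U; used 301U; unused 119U.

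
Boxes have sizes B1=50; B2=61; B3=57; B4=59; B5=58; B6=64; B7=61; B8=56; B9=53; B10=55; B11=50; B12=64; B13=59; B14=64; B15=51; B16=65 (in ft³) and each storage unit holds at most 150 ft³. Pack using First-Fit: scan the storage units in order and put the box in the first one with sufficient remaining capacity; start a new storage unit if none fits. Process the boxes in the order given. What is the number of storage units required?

Put B1 (50 ft³) in storage unit 1; 100 ft³ remain.
Put B2 (61 ft³) in storage unit 1; 39 ft³ remain.
Put B3 (57 ft³) in storage unit 2; 93 ft³ remain.
Put B4 (59 ft³) in storage unit 2; 34 ft³ remain.
Put B5 (58 ft³) in storage unit 3; 92 ft³ remain.
Put B6 (64 ft³) in storage unit 3; 28 ft³ remain.
Put B7 (61 ft³) in storage unit 4; 89 ft³ remain.
Put B8 (56 ft³) in storage unit 4; 33 ft³ remain.
Put B9 (53 ft³) in storage unit 5; 97 ft³ remain.
Put B10 (55 ft³) in storage unit 5; 42 ft³ remain.
Put B11 (50 ft³) in storage unit 6; 100 ft³ remain.
Put B12 (64 ft³) in storage unit 6; 36 ft³ remain.
Put B13 (59 ft³) in storage unit 7; 91 ft³ remain.
Put B14 (64 ft³) in storage unit 7; 27 ft³ remain.
Put B15 (51 ft³) in storage unit 8; 99 ft³ remain.
Put B16 (65 ft³) in storage unit 8; 34 ft³ remain.

8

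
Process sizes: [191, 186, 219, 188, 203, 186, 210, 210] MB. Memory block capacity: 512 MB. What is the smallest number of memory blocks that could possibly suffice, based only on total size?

Total size = 191 + 186 + 219 + 188 + 203 + 186 + 210 + 210 = 1593 MB.
⌈1593 / 512⌉ = 4.

4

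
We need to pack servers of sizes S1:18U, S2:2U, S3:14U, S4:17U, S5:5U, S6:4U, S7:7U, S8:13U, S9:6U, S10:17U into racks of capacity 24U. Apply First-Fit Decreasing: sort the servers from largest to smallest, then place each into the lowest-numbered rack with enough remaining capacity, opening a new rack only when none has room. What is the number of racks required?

5

Sorted descending: 18, 17, 17, 14, 13, 7, 6, 5, 4, 2.
Put 18U in rack 1; 6U remain.
Put 17U in rack 2; 7U remain.
Put 17U in rack 3; 7U remain.
Put 14U in rack 4; 10U remain.
Put 13U in rack 5; 11U remain.
Put 7U in rack 2; 0U remain.
Put 6U in rack 1; 0U remain.
Put 5U in rack 3; 2U remain.
Put 4U in rack 4; 6U remain.
Put 2U in rack 3; 0U remain.
Final racks: [18,6] [17,7] [17,5,2] [14,4] [13].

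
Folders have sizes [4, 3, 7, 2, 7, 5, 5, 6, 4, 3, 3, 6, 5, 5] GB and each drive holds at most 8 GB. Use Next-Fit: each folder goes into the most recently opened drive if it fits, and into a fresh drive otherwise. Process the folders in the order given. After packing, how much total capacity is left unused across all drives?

31

drive 1: place 4 GB, 4 GB left
drive 1: place 3 GB, 1 GB left
drive 2: place 7 GB, 1 GB left
drive 3: place 2 GB, 6 GB left
drive 4: place 7 GB, 1 GB left
drive 5: place 5 GB, 3 GB left
drive 6: place 5 GB, 3 GB left
drive 7: place 6 GB, 2 GB left
drive 8: place 4 GB, 4 GB left
drive 8: place 3 GB, 1 GB left
drive 9: place 3 GB, 5 GB left
drive 10: place 6 GB, 2 GB left
drive 11: place 5 GB, 3 GB left
drive 12: place 5 GB, 3 GB left
12 drives × 8 GB = 96 GB; used 65 GB; unused 31 GB.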